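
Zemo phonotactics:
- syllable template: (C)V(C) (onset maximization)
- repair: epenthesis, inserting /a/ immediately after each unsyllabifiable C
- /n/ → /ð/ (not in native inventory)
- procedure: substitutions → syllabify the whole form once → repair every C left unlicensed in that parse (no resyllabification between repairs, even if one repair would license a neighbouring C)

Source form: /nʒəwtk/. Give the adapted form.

Substitution: /n/ → /ð/, giving /ðʒəwtk/.
The consonants /ð/, /t/, /k/ cannot be parsed into a legal (C)V(C) syllable (at most one coda consonant is licensed; onsets are limited to one consonant).
Inserting the epenthetic vowel yields /ð/ → /ða/, /t/ → /ta/, /k/ → /ka/.

ðaʒəwtaka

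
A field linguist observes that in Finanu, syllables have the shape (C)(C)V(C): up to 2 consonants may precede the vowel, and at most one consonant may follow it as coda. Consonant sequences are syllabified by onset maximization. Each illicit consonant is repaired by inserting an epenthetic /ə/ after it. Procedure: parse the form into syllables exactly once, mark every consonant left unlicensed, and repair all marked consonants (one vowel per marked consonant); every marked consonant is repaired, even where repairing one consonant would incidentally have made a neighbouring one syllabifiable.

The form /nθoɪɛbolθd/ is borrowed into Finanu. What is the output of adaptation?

Under (C)(C)V(C), the unsyllabifiable consonants are /θ/, /d/ (at most one coda consonant is licensed; onsets may contain at most 2 consonants).
Inserting the epenthetic vowel yields /θ/ → /θə/, /d/ → /də/.

nθoɪɛbolθədə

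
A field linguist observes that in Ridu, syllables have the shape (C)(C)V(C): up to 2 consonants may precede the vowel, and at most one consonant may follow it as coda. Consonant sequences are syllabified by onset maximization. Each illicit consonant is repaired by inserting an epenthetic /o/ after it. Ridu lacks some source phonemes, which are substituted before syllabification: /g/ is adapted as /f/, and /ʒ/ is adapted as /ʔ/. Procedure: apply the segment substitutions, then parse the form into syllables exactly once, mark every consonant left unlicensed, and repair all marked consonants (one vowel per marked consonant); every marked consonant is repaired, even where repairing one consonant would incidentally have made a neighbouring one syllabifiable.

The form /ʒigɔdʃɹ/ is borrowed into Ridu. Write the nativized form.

Substitution: /ʒ/ → /ʔ/, /g/ → /f/, giving /ʔifɔdʃɹ/.
Under (C)(C)V(C), the unsyllabifiable consonants are /ʃ/, /ɹ/ (at most one coda consonant is licensed; onsets may contain at most 2 consonants).
Epenthesis after each stranded consonant: /ʃ/ → /ʃo/, /ɹ/ → /ɹo/.

ʔifɔdʃoɹo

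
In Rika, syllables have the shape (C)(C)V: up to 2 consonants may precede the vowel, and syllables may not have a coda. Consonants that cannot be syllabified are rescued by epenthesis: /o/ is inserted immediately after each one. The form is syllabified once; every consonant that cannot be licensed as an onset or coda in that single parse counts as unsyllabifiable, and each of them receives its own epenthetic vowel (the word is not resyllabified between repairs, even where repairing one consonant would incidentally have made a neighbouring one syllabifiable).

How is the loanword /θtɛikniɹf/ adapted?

Under (C)(C)V, the unsyllabifiable consonants are /ɹ/, /f/ (no codas are permitted; onsets may contain at most 2 consonants).
Inserting the epenthetic vowel yields /ɹ/ → /ɹo/, /f/ → /fo/.

θtɛikniɹofo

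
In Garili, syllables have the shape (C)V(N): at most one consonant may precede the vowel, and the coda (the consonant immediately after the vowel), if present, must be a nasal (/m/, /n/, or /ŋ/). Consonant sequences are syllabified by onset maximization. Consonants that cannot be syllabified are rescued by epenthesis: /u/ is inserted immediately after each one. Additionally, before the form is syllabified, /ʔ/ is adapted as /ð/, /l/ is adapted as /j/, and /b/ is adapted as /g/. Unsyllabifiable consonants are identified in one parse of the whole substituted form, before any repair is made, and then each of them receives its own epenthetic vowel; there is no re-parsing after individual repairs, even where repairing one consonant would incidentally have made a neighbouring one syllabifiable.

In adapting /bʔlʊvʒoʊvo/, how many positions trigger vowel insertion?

3

After substitution the input is /gðjʊvʒoʊvo/.
The unsyllabifiable consonants are /g/, /ð/, /v/; each receives one epenthetic vowel.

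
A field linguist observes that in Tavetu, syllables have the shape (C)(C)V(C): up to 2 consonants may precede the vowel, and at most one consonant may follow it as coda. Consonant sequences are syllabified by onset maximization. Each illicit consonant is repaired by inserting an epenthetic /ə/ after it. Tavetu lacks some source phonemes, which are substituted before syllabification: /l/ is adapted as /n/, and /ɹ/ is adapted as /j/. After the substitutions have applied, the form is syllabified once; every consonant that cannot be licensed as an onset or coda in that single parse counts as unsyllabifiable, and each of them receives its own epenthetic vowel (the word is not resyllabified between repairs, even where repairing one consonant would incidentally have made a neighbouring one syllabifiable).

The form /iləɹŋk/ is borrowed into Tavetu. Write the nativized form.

inəjŋəkə

Substitution: /l/ → /n/, /ɹ/ → /j/, giving /inəjŋk/.
The consonants /ŋ/, /k/ cannot be parsed into a legal (C)(C)V(C) syllable (at most one coda consonant is licensed; onsets may contain at most 2 consonants).
Each unlicensed consonant becomes the onset of a new syllable: /ŋ/ → /ŋə/, /k/ → /kə/.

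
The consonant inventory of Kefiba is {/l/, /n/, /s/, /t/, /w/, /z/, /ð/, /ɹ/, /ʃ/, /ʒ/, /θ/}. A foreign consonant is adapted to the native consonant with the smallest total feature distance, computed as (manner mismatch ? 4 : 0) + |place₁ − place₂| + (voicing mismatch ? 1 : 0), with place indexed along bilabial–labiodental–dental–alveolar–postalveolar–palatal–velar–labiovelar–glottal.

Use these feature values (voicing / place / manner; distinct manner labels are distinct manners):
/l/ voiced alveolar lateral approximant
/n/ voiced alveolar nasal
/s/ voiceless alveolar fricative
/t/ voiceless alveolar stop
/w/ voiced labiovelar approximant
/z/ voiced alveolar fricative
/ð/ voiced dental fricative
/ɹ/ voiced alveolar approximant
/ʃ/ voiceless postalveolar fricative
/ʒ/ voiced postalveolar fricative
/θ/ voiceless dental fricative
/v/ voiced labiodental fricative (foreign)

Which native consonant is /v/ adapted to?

ð

/ð/ is closest: same manner (fricative), place distance 1 (labiodental→dental), same voicing; total 1. Next closest is /z/ at distance 2.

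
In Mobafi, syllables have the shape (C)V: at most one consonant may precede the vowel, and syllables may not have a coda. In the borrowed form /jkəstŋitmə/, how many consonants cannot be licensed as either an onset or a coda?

The consonants /j/, /s/, /t/, /t/ cannot be parsed into a legal (C)V syllable (no codas are permitted; onsets are limited to one consonant).

4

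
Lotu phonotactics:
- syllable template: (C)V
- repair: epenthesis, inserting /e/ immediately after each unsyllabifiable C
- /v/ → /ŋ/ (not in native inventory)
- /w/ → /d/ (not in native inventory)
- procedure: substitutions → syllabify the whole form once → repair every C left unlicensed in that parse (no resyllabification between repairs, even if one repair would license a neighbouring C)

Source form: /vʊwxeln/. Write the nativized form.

Substitution: /v/ → /ŋ/, /w/ → /d/, giving /ŋʊdxeln/.
Syllabifying with onset maximization leaves /d/, /l/, /n/ stranded (no codas are permitted; onsets are limited to one consonant).
Epenthesis after each stranded consonant: /d/ → /de/, /l/ → /le/, /n/ → /ne/.

ŋʊdexelene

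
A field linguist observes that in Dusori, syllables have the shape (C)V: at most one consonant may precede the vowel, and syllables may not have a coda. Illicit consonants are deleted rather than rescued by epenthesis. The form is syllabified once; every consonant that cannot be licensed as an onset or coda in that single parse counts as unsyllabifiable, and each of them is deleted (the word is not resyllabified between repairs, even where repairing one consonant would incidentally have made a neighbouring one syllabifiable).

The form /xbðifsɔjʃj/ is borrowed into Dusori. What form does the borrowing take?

ðisɔ

The consonants /x/, /b/, /f/, /j/, /ʃ/, /j/ cannot be parsed into a legal (C)V syllable (no codas are permitted; onsets are limited to one consonant).
Each unlicensed consonant is deleted: /x/, /b/, /f/, /j/, /ʃ/, /j/.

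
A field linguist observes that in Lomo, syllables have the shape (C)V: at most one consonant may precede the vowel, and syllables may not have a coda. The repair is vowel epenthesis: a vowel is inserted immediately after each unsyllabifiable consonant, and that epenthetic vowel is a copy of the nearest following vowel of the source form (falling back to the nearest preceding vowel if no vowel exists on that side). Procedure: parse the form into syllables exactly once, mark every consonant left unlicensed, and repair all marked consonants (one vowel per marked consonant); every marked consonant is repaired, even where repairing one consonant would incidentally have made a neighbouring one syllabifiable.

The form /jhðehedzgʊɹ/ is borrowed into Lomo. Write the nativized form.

The consonants /j/, /h/, /d/, /z/, /ɹ/ cannot be parsed into a legal (C)V syllable (no codas are permitted; onsets are limited to one consonant).
Each unlicensed consonant becomes the onset of a new syllable: /j/ → /je/, /h/ → /he/, /d/ → /dʊ/, /z/ → /zʊ/, /ɹ/ → /ɹʊ/.

jeheðehedʊzʊgʊɹʊ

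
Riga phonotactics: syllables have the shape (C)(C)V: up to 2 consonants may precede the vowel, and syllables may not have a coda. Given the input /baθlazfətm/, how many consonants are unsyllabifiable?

2

Under (C)(C)V, the unsyllabifiable consonants are /t/, /m/ (no codas are permitted; onsets may contain at most 2 consonants).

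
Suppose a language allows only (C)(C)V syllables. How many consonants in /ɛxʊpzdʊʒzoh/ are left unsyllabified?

Under (C)(C)V, the unsyllabifiable consonants are /p/, /h/ (no codas are permitted; onsets may contain at most 2 consonants).

2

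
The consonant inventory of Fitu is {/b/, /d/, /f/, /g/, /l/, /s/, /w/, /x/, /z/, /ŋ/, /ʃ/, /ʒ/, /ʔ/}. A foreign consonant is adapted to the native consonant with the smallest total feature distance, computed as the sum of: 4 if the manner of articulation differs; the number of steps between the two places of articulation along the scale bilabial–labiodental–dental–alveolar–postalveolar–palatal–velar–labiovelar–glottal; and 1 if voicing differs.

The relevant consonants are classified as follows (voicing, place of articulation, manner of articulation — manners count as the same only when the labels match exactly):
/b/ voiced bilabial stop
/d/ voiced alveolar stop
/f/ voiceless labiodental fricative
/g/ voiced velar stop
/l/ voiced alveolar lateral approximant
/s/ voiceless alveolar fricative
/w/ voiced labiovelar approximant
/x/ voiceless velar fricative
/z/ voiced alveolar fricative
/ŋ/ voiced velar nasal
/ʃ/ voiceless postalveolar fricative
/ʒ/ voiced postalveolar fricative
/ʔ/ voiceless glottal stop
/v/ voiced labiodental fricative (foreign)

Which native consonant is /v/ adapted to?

f

/f/ is closest: same manner (fricative), place distance 0 (labiodental→labiodental), voicing differs (+1); total 1. Next closest is /z/ at distance 2.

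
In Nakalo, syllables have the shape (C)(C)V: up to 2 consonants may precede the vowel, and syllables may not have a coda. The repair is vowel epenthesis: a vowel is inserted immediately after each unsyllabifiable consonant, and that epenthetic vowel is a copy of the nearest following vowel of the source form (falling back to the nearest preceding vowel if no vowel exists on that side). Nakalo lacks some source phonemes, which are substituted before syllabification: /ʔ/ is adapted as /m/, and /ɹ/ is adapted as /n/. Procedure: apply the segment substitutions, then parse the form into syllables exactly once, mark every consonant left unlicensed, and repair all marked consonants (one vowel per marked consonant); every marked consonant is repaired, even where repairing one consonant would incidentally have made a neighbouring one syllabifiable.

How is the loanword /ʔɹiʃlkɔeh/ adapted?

Substitution: /ʔ/ → /m/, /ɹ/ → /n/, giving /mniʃlkɔeh/.
The consonants /ʃ/, /h/ cannot be parsed into a legal (C)(C)V syllable (no codas are permitted; onsets may contain at most 2 consonants).
Epenthesis after each stranded consonant: /ʃ/ → /ʃɔ/, /h/ → /he/.

mniʃɔlkɔehe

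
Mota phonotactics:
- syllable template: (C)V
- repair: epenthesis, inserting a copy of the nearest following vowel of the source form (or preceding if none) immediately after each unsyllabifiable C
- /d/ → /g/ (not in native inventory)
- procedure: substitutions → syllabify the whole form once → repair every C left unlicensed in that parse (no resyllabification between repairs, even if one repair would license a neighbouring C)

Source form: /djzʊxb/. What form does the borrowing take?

Substitution: /d/ → /g/, giving /gjzʊxb/.
Syllabifying with onset maximization leaves /g/, /j/, /x/, /b/ stranded (no codas are permitted; onsets are limited to one consonant).
Inserting the epenthetic vowel yields /g/ → /gʊ/, /j/ → /jʊ/, /x/ → /xʊ/, /b/ → /bʊ/.

gʊjʊzʊxʊbʊ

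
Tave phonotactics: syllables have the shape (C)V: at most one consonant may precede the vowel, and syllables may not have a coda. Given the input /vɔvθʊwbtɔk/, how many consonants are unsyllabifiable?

Syllabifying with onset maximization leaves /v/, /w/, /b/, /k/ stranded (no codas are permitted; onsets are limited to one consonant).

4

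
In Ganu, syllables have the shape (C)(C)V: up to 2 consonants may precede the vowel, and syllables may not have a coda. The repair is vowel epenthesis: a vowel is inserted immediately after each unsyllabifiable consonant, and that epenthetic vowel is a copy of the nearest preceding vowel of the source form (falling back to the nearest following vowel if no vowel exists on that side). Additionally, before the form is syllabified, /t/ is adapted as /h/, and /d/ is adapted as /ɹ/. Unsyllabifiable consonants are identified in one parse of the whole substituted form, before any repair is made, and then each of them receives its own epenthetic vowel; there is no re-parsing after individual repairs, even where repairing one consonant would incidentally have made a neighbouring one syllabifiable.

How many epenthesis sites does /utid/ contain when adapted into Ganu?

1

After substitution the input is /uhiɹ/.
The unsyllabifiable consonants are /ɹ/; each receives one epenthetic vowel.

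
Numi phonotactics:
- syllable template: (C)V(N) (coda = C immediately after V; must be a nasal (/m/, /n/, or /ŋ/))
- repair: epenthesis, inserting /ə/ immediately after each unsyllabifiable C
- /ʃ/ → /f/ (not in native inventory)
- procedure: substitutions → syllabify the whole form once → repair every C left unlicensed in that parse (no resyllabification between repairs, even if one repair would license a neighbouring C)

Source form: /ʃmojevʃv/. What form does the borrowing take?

Substitution: /ʃ/ → /f/, giving /fmojevfv/.
The consonants /f/, /v/, /f/, /v/ cannot be parsed into a legal (C)V(N) syllable (only a nasal (/m/, /n/, or /ŋ/) is licensed in coda position; onsets are limited to one consonant).
Each unlicensed consonant becomes the onset of a new syllable: /f/ → /fə/, /v/ → /və/, /f/ → /fə/, /v/ → /və/.

fəmojevəfəvə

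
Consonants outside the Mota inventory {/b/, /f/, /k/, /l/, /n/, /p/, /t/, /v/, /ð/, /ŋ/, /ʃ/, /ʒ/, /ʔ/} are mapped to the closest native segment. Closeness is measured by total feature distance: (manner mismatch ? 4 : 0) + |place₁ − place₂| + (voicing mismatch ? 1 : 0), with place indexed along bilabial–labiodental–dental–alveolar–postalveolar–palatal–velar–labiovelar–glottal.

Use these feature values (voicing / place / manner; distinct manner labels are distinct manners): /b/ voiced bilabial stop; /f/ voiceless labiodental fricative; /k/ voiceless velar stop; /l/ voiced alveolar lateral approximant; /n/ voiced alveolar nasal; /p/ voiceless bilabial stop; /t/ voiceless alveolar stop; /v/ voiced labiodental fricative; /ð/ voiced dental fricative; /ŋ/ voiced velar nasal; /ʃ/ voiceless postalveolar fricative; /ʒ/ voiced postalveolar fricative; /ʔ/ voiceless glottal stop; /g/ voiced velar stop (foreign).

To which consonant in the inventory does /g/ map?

/k/ is closest: same manner (stop), place distance 0 (velar→velar), voicing differs (+1); total 1. Next closest is /ʔ/ at distance 3.

k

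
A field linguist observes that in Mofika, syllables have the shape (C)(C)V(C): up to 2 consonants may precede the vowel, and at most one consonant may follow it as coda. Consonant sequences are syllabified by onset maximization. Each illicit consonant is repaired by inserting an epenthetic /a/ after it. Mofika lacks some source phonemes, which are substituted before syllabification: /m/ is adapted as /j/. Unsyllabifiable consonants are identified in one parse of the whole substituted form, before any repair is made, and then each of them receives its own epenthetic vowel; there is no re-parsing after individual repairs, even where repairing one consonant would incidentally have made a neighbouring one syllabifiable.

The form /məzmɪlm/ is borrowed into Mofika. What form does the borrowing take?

Substitution: /m/ → /j/, giving /jəzjɪlj/.
Under (C)(C)V(C), the unsyllabifiable consonants are /j/ (at most one coda consonant is licensed; onsets may contain at most 2 consonants).
Each unlicensed consonant becomes the onset of a new syllable: /j/ → /ja/.

jəzjɪlja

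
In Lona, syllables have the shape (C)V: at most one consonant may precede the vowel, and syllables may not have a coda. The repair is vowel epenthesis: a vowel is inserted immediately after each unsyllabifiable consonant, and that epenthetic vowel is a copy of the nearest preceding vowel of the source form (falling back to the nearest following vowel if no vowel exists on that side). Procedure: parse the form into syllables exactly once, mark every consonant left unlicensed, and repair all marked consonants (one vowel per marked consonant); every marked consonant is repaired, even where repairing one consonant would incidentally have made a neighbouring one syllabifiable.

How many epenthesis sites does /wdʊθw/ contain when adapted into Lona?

The unsyllabifiable consonants are /w/, /θ/, /w/; each receives one epenthetic vowel.

3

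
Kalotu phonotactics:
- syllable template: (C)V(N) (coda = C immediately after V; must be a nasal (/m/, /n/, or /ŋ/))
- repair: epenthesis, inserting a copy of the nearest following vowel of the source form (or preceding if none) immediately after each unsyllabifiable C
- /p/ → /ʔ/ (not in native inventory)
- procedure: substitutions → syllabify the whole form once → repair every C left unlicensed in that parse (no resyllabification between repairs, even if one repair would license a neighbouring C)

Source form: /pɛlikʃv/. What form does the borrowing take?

Substitution: /p/ → /ʔ/, giving /ʔɛlikʃv/.
The consonants /k/, /ʃ/, /v/ cannot be parsed into a legal (C)V(N) syllable (only a nasal (/m/, /n/, or /ŋ/) is licensed in coda position; onsets are limited to one consonant).
Epenthesis after each stranded consonant: /k/ → /ki/, /ʃ/ → /ʃi/, /v/ → /vi/.

ʔɛlikiʃivi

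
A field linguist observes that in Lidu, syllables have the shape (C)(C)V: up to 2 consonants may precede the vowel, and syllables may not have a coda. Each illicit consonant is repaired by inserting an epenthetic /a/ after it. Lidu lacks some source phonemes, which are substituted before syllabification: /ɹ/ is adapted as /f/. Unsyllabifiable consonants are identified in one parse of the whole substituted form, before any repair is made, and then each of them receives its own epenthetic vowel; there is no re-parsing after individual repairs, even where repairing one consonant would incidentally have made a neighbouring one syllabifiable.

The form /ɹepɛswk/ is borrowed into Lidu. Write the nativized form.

Substitution: /ɹ/ → /f/, giving /fepɛswk/.
Syllabifying with onset maximization leaves /s/, /w/, /k/ stranded (no codas are permitted; onsets may contain at most 2 consonants).
Each unlicensed consonant becomes the onset of a new syllable: /s/ → /sa/, /w/ → /wa/, /k/ → /ka/.

fepɛsawaka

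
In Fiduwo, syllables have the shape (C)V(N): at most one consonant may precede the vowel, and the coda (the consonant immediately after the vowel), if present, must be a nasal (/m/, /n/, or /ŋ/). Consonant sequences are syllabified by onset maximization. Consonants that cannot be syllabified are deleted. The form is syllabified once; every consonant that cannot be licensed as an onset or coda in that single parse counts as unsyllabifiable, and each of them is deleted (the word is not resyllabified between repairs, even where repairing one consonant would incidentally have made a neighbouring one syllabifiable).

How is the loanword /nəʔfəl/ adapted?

Under (C)V(N), the unsyllabifiable consonants are /ʔ/, /l/ (only a nasal (/m/, /n/, or /ŋ/) is licensed in coda position; onsets are limited to one consonant).
Deletion applies to /ʔ/, /l/.

nəfə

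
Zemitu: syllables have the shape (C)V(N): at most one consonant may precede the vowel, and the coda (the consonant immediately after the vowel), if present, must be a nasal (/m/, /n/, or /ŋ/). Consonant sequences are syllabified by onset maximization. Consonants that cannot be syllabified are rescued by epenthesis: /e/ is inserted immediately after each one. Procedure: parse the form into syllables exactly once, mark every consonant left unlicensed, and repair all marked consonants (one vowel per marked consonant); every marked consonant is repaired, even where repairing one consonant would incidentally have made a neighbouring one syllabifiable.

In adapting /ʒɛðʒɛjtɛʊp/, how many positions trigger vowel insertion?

The unsyllabifiable consonants are /ð/, /j/, /p/; each receives one epenthetic vowel.

3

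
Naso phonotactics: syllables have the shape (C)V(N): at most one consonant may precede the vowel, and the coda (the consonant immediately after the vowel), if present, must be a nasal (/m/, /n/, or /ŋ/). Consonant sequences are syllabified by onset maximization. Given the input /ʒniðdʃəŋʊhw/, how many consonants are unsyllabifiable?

5

The consonants /ʒ/, /ð/, /d/, /h/, /w/ cannot be parsed into a legal (C)V(N) syllable (only a nasal (/m/, /n/, or /ŋ/) is licensed in coda position; onsets are limited to one consonant).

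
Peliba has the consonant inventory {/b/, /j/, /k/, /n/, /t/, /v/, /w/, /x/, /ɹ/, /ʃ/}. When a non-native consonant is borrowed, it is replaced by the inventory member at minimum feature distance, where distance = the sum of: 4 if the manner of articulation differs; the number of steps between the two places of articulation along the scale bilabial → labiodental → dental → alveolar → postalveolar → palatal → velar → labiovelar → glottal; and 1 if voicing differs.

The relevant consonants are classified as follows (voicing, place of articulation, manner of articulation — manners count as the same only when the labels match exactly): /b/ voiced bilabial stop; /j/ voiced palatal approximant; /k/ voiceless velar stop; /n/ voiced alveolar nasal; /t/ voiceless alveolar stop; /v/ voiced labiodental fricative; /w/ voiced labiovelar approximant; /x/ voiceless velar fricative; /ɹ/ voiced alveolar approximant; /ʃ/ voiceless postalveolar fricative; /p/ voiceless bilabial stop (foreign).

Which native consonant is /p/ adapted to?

b

/b/ is closest: same manner (stop), place distance 0 (bilabial→bilabial), voicing differs (+1); total 1. Next closest is /t/ at distance 3.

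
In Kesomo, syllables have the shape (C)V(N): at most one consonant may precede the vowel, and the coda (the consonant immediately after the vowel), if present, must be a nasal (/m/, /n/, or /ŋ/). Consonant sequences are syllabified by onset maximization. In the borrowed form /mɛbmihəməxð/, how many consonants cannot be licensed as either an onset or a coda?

The consonants /b/, /x/, /ð/ cannot be parsed into a legal (C)V(N) syllable (only a nasal (/m/, /n/, or /ŋ/) is licensed in coda position; onsets are limited to one consonant).

3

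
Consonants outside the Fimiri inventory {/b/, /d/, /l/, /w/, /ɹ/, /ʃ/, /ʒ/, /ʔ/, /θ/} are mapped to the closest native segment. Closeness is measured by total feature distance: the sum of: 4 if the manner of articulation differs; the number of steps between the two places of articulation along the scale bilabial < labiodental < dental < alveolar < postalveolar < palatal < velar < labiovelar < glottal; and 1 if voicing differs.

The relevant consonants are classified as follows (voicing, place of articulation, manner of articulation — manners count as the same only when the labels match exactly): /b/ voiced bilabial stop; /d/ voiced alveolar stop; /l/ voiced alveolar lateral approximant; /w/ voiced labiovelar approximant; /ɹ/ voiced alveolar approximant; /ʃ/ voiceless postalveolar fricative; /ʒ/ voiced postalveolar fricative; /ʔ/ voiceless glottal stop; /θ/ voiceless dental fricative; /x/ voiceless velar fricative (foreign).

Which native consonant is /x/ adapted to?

/ʃ/ is closest: same manner (fricative), place distance 2 (velar→postalveolar), same voicing; total 2. Next closest is /ʒ/ at distance 3.

ʃ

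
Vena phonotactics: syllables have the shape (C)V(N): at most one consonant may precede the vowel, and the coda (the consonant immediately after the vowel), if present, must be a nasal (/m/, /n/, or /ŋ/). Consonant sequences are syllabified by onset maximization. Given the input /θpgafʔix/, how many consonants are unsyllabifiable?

Under (C)V(N), the unsyllabifiable consonants are /θ/, /p/, /f/, /x/ (only a nasal (/m/, /n/, or /ŋ/) is licensed in coda position; onsets are limited to one consonant).

4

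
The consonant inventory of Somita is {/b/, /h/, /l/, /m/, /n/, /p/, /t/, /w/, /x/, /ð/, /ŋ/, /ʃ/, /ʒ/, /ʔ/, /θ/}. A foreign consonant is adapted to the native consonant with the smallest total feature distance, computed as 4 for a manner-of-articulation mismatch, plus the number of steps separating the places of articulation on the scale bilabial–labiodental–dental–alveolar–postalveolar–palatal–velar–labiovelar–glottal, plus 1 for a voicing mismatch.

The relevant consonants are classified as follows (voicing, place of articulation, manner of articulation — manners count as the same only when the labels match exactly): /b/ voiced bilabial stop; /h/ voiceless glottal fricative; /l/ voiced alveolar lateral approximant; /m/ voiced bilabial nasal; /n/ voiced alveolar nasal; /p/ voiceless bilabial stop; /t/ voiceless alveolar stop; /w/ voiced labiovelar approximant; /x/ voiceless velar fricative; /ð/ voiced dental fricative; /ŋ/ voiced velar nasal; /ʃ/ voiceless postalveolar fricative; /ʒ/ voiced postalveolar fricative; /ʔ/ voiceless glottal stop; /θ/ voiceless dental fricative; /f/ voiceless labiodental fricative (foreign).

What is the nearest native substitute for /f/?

θ

/θ/ is closest: same manner (fricative), place distance 1 (labiodental→dental), same voicing; total 1. Next closest is /ð/ at distance 2.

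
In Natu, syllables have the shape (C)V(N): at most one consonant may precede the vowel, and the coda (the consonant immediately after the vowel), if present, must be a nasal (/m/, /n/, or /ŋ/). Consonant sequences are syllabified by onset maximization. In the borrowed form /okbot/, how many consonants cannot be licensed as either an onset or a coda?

2

The consonants /k/, /t/ cannot be parsed into a legal (C)V(N) syllable (only a nasal (/m/, /n/, or /ŋ/) is licensed in coda position; onsets are limited to one consonant).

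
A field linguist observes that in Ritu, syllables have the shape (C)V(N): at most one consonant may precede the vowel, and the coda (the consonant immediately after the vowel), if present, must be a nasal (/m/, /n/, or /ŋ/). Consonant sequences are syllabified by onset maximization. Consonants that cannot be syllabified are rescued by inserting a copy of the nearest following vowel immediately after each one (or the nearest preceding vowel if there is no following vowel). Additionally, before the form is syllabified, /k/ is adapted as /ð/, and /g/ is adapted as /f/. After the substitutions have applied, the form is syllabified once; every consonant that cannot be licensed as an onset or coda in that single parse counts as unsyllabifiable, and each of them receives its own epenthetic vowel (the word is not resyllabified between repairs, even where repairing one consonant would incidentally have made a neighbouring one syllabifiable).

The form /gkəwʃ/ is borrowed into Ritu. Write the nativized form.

fəðəwəʃə

Substitution: /g/ → /f/, /k/ → /ð/, giving /fðəwʃ/.
Under (C)V(N), the unsyllabifiable consonants are /f/, /w/, /ʃ/ (only a nasal (/m/, /n/, or /ŋ/) is licensed in coda position; onsets are limited to one consonant).
Epenthesis after each stranded consonant: /f/ → /fə/, /w/ → /wə/, /ʃ/ → /ʃə/.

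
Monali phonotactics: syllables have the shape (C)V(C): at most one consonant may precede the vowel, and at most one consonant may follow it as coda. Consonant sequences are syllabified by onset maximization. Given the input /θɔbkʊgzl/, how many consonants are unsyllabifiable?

The consonants /z/, /l/ cannot be parsed into a legal (C)V(C) syllable (at most one coda consonant is licensed; onsets are limited to one consonant).

2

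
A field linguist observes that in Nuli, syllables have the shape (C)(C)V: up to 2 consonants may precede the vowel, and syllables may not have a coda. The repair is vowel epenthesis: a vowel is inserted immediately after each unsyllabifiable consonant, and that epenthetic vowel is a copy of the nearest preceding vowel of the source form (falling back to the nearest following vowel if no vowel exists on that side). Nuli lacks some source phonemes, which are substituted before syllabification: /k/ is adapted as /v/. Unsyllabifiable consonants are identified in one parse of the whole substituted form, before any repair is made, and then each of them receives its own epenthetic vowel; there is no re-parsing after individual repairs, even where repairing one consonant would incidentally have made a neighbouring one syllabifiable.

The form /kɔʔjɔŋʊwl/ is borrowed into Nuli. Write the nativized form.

vɔʔjɔŋʊwʊlʊ

Substitution: /k/ → /v/, giving /vɔʔjɔŋʊwl/.
The consonants /w/, /l/ cannot be parsed into a legal (C)(C)V syllable (no codas are permitted; onsets may contain at most 2 consonants).
Epenthesis after each stranded consonant: /w/ → /wʊ/, /l/ → /lʊ/.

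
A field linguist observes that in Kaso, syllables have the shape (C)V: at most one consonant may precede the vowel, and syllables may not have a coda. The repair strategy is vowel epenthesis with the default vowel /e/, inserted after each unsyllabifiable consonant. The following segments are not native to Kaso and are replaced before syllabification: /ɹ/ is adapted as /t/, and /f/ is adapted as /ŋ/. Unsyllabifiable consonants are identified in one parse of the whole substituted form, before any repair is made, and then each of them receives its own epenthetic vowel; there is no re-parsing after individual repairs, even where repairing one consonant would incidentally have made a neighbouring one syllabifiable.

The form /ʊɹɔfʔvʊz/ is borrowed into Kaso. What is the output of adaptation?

Substitution: /ɹ/ → /t/, /f/ → /ŋ/, giving /ʊtɔŋʔvʊz/.
The consonants /ŋ/, /ʔ/, /z/ cannot be parsed into a legal (C)V syllable (no codas are permitted; onsets are limited to one consonant).
Each unlicensed consonant becomes the onset of a new syllable: /ŋ/ → /ŋe/, /ʔ/ → /ʔe/, /z/ → /ze/.

ʊtɔŋeʔevʊze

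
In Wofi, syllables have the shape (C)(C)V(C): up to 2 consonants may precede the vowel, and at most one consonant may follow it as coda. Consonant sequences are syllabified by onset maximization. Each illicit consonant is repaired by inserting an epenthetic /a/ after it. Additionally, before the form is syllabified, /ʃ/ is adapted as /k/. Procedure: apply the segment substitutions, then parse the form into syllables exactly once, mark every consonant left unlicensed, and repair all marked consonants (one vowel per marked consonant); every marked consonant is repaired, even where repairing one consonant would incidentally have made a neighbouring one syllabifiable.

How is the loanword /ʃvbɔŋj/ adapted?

kavbɔŋja

Substitution: /ʃ/ → /k/, giving /kvbɔŋj/.
Under (C)(C)V(C), the unsyllabifiable consonants are /k/, /j/ (at most one coda consonant is licensed; onsets may contain at most 2 consonants).
Inserting the epenthetic vowel yields /k/ → /ka/, /j/ → /ja/.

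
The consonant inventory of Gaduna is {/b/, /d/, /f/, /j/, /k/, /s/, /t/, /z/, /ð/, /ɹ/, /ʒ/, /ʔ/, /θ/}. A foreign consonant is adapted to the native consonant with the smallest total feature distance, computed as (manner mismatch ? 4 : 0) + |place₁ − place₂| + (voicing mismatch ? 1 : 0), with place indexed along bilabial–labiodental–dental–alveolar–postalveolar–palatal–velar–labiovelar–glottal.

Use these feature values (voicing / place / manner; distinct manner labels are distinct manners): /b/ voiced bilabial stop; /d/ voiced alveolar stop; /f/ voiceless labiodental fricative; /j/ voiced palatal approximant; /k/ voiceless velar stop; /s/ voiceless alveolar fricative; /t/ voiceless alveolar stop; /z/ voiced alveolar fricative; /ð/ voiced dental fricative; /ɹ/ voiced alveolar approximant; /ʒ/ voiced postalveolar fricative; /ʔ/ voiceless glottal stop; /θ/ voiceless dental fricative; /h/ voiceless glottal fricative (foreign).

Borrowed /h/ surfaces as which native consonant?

ʔ

/ʔ/ is closest: manner differs (fricative→stop, +4), place distance 0 (glottal→glottal), same voicing; total 4. Next closest is /s/ at distance 5.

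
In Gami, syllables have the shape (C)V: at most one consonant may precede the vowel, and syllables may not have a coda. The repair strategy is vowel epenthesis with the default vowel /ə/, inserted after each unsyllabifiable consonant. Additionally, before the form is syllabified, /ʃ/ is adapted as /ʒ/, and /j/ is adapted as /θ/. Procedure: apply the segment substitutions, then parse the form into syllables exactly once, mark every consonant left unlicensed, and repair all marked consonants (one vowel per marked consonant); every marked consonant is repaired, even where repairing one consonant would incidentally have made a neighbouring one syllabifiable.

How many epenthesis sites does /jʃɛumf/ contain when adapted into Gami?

After substitution the input is /θʒɛumf/.
The unsyllabifiable consonants are /θ/, /m/, /f/; each receives one epenthetic vowel.

3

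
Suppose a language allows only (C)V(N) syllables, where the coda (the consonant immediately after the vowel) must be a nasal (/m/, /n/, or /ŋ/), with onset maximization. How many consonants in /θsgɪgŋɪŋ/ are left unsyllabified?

3

Syllabifying with onset maximization leaves /θ/, /s/, /g/ stranded (only a nasal (/m/, /n/, or /ŋ/) is licensed in coda position; onsets are limited to one consonant).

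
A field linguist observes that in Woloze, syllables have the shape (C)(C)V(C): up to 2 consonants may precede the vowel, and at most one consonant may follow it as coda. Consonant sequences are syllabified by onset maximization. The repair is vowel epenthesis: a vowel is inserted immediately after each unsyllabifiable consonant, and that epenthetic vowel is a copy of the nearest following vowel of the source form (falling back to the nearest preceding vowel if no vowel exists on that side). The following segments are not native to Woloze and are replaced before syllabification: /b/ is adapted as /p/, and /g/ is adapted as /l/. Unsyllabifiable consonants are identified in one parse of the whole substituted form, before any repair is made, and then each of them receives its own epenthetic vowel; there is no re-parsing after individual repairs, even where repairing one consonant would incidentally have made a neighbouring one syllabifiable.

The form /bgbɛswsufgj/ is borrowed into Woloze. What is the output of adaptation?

Substitution: /b/ → /p/, /g/ → /l/, giving /plpɛswsuflj/.
Under (C)(C)V(C), the unsyllabifiable consonants are /p/, /l/, /j/ (at most one coda consonant is licensed; onsets may contain at most 2 consonants).
Each unlicensed consonant becomes the onset of a new syllable: /p/ → /pɛ/, /l/ → /lu/, /j/ → /ju/.

pɛlpɛswsufluju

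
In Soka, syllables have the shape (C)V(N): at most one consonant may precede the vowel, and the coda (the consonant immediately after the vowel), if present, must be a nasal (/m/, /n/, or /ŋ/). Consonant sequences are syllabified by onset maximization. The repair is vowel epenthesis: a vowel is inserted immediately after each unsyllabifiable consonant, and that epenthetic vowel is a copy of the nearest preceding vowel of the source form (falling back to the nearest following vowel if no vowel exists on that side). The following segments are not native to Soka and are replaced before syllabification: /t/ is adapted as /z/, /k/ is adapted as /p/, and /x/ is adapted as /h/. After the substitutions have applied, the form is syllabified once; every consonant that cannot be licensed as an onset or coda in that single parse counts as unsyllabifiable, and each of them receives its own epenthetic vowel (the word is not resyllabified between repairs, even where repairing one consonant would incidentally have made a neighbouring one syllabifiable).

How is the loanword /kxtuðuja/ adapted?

Substitution: /k/ → /p/, /x/ → /h/, /t/ → /z/, giving /phzuðuja/.
Under (C)V(N), the unsyllabifiable consonants are /p/, /h/ (only a nasal (/m/, /n/, or /ŋ/) is licensed in coda position; onsets are limited to one consonant).
Each unlicensed consonant becomes the onset of a new syllable: /p/ → /pu/, /h/ → /hu/.

puhuzuðuja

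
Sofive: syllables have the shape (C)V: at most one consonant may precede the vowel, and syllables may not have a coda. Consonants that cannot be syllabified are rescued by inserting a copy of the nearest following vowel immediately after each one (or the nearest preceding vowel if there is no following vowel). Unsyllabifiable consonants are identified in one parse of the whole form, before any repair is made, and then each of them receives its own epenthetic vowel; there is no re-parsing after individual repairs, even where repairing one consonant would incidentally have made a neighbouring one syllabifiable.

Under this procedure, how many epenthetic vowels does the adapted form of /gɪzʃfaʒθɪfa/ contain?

The unsyllabifiable consonants are /z/, /ʃ/, /ʒ/; each receives one epenthetic vowel.

3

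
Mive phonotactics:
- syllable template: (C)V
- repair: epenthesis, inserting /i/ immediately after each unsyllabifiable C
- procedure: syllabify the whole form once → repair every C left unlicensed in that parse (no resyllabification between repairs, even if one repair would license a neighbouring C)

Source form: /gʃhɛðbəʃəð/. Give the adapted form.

giʃihɛðibəʃəði

Syllabifying with onset maximization leaves /g/, /ʃ/, /ð/, /ð/ stranded (no codas are permitted; onsets are limited to one consonant).
Each unlicensed consonant becomes the onset of a new syllable: /g/ → /gi/, /ʃ/ → /ʃi/, /ð/ → /ði/, /ð/ → /ði/.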